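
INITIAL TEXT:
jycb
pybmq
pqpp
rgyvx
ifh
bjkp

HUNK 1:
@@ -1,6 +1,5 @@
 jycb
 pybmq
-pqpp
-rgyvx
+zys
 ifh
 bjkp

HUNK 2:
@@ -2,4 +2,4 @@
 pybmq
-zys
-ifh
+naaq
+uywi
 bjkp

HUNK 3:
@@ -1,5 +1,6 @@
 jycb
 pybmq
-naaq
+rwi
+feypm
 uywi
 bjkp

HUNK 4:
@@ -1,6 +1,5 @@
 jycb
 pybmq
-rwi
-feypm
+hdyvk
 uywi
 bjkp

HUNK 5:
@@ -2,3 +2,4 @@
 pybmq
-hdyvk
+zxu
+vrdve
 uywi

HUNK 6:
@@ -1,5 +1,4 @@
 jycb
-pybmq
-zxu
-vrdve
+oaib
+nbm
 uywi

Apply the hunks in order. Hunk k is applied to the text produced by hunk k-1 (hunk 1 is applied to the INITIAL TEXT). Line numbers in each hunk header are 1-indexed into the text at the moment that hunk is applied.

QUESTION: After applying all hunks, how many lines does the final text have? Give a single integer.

Hunk 1: at line 1 remove [pqpp,rgyvx] add [zys] -> 5 lines: jycb pybmq zys ifh bjkp
Hunk 2: at line 2 remove [zys,ifh] add [naaq,uywi] -> 5 lines: jycb pybmq naaq uywi bjkp
Hunk 3: at line 1 remove [naaq] add [rwi,feypm] -> 6 lines: jycb pybmq rwi feypm uywi bjkp
Hunk 4: at line 1 remove [rwi,feypm] add [hdyvk] -> 5 lines: jycb pybmq hdyvk uywi bjkp
Hunk 5: at line 2 remove [hdyvk] add [zxu,vrdve] -> 6 lines: jycb pybmq zxu vrdve uywi bjkp
Hunk 6: at line 1 remove [pybmq,zxu,vrdve] add [oaib,nbm] -> 5 lines: jycb oaib nbm uywi bjkp
Final line count: 5

Answer: 5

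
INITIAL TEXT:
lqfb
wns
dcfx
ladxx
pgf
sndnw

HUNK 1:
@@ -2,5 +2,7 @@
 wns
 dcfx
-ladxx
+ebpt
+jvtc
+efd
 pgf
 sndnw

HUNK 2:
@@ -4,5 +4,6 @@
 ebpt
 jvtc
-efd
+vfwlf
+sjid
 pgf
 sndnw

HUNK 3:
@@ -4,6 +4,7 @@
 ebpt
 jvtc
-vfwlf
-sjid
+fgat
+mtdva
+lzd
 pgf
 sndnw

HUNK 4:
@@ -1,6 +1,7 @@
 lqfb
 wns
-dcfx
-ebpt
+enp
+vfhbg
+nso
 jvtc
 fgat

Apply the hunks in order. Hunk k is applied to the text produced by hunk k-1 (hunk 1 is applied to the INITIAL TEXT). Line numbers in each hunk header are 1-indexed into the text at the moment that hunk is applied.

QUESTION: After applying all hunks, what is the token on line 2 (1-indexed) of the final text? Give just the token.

Answer: wns

Derivation:
Hunk 1: at line 2 remove [ladxx] add [ebpt,jvtc,efd] -> 8 lines: lqfb wns dcfx ebpt jvtc efd pgf sndnw
Hunk 2: at line 4 remove [efd] add [vfwlf,sjid] -> 9 lines: lqfb wns dcfx ebpt jvtc vfwlf sjid pgf sndnw
Hunk 3: at line 4 remove [vfwlf,sjid] add [fgat,mtdva,lzd] -> 10 lines: lqfb wns dcfx ebpt jvtc fgat mtdva lzd pgf sndnw
Hunk 4: at line 1 remove [dcfx,ebpt] add [enp,vfhbg,nso] -> 11 lines: lqfb wns enp vfhbg nso jvtc fgat mtdva lzd pgf sndnw
Final line 2: wns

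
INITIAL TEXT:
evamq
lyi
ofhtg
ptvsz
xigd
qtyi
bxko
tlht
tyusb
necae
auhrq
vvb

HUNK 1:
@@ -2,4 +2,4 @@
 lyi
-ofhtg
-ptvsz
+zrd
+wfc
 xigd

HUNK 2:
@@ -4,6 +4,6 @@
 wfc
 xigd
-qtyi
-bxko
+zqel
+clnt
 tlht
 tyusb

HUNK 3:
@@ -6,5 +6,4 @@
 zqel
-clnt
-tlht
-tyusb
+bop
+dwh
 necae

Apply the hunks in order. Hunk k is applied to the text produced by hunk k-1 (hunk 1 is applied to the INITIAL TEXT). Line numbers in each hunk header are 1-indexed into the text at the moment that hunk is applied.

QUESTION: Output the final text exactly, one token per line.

Hunk 1: at line 2 remove [ofhtg,ptvsz] add [zrd,wfc] -> 12 lines: evamq lyi zrd wfc xigd qtyi bxko tlht tyusb necae auhrq vvb
Hunk 2: at line 4 remove [qtyi,bxko] add [zqel,clnt] -> 12 lines: evamq lyi zrd wfc xigd zqel clnt tlht tyusb necae auhrq vvb
Hunk 3: at line 6 remove [clnt,tlht,tyusb] add [bop,dwh] -> 11 lines: evamq lyi zrd wfc xigd zqel bop dwh necae auhrq vvb

Answer: evamq
lyi
zrd
wfc
xigd
zqel
bop
dwh
necae
auhrq
vvb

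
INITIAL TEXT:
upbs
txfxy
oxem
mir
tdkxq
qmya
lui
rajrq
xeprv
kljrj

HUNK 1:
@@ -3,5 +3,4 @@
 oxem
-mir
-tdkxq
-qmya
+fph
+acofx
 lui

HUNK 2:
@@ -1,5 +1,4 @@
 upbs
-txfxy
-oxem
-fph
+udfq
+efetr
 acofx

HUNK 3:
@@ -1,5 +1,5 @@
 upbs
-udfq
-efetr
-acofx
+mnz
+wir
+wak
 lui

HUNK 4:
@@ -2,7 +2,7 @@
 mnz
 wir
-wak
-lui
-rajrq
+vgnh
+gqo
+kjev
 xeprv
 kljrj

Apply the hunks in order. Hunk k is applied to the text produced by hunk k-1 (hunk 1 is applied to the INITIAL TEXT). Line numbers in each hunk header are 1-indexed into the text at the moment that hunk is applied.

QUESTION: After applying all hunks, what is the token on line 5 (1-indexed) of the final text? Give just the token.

Hunk 1: at line 3 remove [mir,tdkxq,qmya] add [fph,acofx] -> 9 lines: upbs txfxy oxem fph acofx lui rajrq xeprv kljrj
Hunk 2: at line 1 remove [txfxy,oxem,fph] add [udfq,efetr] -> 8 lines: upbs udfq efetr acofx lui rajrq xeprv kljrj
Hunk 3: at line 1 remove [udfq,efetr,acofx] add [mnz,wir,wak] -> 8 lines: upbs mnz wir wak lui rajrq xeprv kljrj
Hunk 4: at line 2 remove [wak,lui,rajrq] add [vgnh,gqo,kjev] -> 8 lines: upbs mnz wir vgnh gqo kjev xeprv kljrj
Final line 5: gqo

Answer: gqo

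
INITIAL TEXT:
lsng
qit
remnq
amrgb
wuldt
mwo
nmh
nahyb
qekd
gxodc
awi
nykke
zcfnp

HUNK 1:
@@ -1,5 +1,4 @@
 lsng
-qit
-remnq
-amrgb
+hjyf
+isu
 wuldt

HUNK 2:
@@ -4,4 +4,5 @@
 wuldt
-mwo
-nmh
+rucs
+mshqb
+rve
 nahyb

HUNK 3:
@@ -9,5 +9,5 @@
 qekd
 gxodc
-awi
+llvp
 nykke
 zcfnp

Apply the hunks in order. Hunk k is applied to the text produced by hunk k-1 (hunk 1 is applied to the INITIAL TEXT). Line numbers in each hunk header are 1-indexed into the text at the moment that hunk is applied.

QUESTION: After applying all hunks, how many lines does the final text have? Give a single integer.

Hunk 1: at line 1 remove [qit,remnq,amrgb] add [hjyf,isu] -> 12 lines: lsng hjyf isu wuldt mwo nmh nahyb qekd gxodc awi nykke zcfnp
Hunk 2: at line 4 remove [mwo,nmh] add [rucs,mshqb,rve] -> 13 lines: lsng hjyf isu wuldt rucs mshqb rve nahyb qekd gxodc awi nykke zcfnp
Hunk 3: at line 9 remove [awi] add [llvp] -> 13 lines: lsng hjyf isu wuldt rucs mshqb rve nahyb qekd gxodc llvp nykke zcfnp
Final line count: 13

Answer: 13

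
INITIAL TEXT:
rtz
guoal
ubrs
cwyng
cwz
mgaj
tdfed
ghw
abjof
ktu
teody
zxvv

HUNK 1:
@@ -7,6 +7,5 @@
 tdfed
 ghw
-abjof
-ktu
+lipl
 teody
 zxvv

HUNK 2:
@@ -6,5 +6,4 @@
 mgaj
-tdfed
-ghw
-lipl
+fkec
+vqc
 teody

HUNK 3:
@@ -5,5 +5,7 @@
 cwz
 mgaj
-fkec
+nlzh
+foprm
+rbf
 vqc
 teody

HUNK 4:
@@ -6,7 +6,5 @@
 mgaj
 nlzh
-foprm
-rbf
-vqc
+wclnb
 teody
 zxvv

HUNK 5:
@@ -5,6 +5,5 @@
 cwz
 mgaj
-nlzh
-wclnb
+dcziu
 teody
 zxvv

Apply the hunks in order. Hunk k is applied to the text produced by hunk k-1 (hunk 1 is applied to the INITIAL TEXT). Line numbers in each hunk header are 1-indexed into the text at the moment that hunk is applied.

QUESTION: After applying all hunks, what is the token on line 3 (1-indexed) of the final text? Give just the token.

Hunk 1: at line 7 remove [abjof,ktu] add [lipl] -> 11 lines: rtz guoal ubrs cwyng cwz mgaj tdfed ghw lipl teody zxvv
Hunk 2: at line 6 remove [tdfed,ghw,lipl] add [fkec,vqc] -> 10 lines: rtz guoal ubrs cwyng cwz mgaj fkec vqc teody zxvv
Hunk 3: at line 5 remove [fkec] add [nlzh,foprm,rbf] -> 12 lines: rtz guoal ubrs cwyng cwz mgaj nlzh foprm rbf vqc teody zxvv
Hunk 4: at line 6 remove [foprm,rbf,vqc] add [wclnb] -> 10 lines: rtz guoal ubrs cwyng cwz mgaj nlzh wclnb teody zxvv
Hunk 5: at line 5 remove [nlzh,wclnb] add [dcziu] -> 9 lines: rtz guoal ubrs cwyng cwz mgaj dcziu teody zxvv
Final line 3: ubrs

Answer: ubrs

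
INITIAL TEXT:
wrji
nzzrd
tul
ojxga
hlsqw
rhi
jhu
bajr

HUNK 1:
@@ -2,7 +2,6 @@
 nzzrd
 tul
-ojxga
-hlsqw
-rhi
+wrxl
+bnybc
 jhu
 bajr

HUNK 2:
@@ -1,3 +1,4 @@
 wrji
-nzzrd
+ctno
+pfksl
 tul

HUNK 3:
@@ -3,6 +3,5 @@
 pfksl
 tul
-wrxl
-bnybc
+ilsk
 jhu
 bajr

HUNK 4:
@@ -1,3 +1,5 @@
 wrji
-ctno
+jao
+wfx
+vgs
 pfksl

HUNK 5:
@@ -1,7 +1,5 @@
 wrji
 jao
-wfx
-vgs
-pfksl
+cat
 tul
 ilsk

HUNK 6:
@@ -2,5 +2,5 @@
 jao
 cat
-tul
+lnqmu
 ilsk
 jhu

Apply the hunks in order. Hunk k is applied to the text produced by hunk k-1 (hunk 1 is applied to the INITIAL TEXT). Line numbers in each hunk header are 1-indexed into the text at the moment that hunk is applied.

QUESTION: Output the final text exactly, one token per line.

Hunk 1: at line 2 remove [ojxga,hlsqw,rhi] add [wrxl,bnybc] -> 7 lines: wrji nzzrd tul wrxl bnybc jhu bajr
Hunk 2: at line 1 remove [nzzrd] add [ctno,pfksl] -> 8 lines: wrji ctno pfksl tul wrxl bnybc jhu bajr
Hunk 3: at line 3 remove [wrxl,bnybc] add [ilsk] -> 7 lines: wrji ctno pfksl tul ilsk jhu bajr
Hunk 4: at line 1 remove [ctno] add [jao,wfx,vgs] -> 9 lines: wrji jao wfx vgs pfksl tul ilsk jhu bajr
Hunk 5: at line 1 remove [wfx,vgs,pfksl] add [cat] -> 7 lines: wrji jao cat tul ilsk jhu bajr
Hunk 6: at line 2 remove [tul] add [lnqmu] -> 7 lines: wrji jao cat lnqmu ilsk jhu bajr

Answer: wrji
jao
cat
lnqmu
ilsk
jhu
bajr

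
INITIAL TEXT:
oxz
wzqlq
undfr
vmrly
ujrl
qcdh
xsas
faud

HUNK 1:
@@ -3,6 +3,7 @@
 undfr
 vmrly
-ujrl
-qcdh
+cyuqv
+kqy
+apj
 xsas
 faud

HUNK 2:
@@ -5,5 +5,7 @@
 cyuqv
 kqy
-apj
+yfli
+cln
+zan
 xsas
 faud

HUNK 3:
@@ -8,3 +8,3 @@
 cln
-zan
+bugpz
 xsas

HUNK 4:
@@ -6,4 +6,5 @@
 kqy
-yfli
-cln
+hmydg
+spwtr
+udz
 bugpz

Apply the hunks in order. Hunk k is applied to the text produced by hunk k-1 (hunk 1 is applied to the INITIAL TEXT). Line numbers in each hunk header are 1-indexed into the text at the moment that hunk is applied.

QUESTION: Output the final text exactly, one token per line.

Answer: oxz
wzqlq
undfr
vmrly
cyuqv
kqy
hmydg
spwtr
udz
bugpz
xsas
faud

Derivation:
Hunk 1: at line 3 remove [ujrl,qcdh] add [cyuqv,kqy,apj] -> 9 lines: oxz wzqlq undfr vmrly cyuqv kqy apj xsas faud
Hunk 2: at line 5 remove [apj] add [yfli,cln,zan] -> 11 lines: oxz wzqlq undfr vmrly cyuqv kqy yfli cln zan xsas faud
Hunk 3: at line 8 remove [zan] add [bugpz] -> 11 lines: oxz wzqlq undfr vmrly cyuqv kqy yfli cln bugpz xsas faud
Hunk 4: at line 6 remove [yfli,cln] add [hmydg,spwtr,udz] -> 12 lines: oxz wzqlq undfr vmrly cyuqv kqy hmydg spwtr udz bugpz xsas faud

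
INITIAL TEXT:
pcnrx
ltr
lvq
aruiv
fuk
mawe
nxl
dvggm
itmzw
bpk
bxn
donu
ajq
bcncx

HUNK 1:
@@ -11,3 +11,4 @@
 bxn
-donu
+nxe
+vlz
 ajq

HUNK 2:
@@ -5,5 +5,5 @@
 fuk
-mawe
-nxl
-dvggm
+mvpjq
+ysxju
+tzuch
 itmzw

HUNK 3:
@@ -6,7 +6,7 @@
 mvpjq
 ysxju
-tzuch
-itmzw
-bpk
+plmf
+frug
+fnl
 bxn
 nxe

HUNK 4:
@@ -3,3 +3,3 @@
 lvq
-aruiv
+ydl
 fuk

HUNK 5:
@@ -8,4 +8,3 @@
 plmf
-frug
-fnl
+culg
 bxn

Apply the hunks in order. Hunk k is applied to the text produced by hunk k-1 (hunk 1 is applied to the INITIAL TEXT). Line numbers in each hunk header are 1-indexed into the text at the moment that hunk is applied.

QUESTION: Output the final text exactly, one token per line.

Hunk 1: at line 11 remove [donu] add [nxe,vlz] -> 15 lines: pcnrx ltr lvq aruiv fuk mawe nxl dvggm itmzw bpk bxn nxe vlz ajq bcncx
Hunk 2: at line 5 remove [mawe,nxl,dvggm] add [mvpjq,ysxju,tzuch] -> 15 lines: pcnrx ltr lvq aruiv fuk mvpjq ysxju tzuch itmzw bpk bxn nxe vlz ajq bcncx
Hunk 3: at line 6 remove [tzuch,itmzw,bpk] add [plmf,frug,fnl] -> 15 lines: pcnrx ltr lvq aruiv fuk mvpjq ysxju plmf frug fnl bxn nxe vlz ajq bcncx
Hunk 4: at line 3 remove [aruiv] add [ydl] -> 15 lines: pcnrx ltr lvq ydl fuk mvpjq ysxju plmf frug fnl bxn nxe vlz ajq bcncx
Hunk 5: at line 8 remove [frug,fnl] add [culg] -> 14 lines: pcnrx ltr lvq ydl fuk mvpjq ysxju plmf culg bxn nxe vlz ajq bcncx

Answer: pcnrx
ltr
lvq
ydl
fuk
mvpjq
ysxju
plmf
culg
bxn
nxe
vlz
ajq
bcncx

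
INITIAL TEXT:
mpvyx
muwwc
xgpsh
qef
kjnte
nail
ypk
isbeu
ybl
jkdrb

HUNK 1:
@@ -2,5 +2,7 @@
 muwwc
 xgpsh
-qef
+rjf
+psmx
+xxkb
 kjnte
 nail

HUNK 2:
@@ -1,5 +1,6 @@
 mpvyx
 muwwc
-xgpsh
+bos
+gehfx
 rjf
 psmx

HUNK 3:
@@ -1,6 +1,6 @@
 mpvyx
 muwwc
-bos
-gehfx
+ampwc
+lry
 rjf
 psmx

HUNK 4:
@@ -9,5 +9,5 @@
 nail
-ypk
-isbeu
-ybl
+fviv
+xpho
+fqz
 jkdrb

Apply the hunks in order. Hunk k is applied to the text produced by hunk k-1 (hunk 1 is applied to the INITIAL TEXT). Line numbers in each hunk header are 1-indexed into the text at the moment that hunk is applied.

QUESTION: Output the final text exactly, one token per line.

Answer: mpvyx
muwwc
ampwc
lry
rjf
psmx
xxkb
kjnte
nail
fviv
xpho
fqz
jkdrb

Derivation:
Hunk 1: at line 2 remove [qef] add [rjf,psmx,xxkb] -> 12 lines: mpvyx muwwc xgpsh rjf psmx xxkb kjnte nail ypk isbeu ybl jkdrb
Hunk 2: at line 1 remove [xgpsh] add [bos,gehfx] -> 13 lines: mpvyx muwwc bos gehfx rjf psmx xxkb kjnte nail ypk isbeu ybl jkdrb
Hunk 3: at line 1 remove [bos,gehfx] add [ampwc,lry] -> 13 lines: mpvyx muwwc ampwc lry rjf psmx xxkb kjnte nail ypk isbeu ybl jkdrb
Hunk 4: at line 9 remove [ypk,isbeu,ybl] add [fviv,xpho,fqz] -> 13 lines: mpvyx muwwc ampwc lry rjf psmx xxkb kjnte nail fviv xpho fqz jkdrb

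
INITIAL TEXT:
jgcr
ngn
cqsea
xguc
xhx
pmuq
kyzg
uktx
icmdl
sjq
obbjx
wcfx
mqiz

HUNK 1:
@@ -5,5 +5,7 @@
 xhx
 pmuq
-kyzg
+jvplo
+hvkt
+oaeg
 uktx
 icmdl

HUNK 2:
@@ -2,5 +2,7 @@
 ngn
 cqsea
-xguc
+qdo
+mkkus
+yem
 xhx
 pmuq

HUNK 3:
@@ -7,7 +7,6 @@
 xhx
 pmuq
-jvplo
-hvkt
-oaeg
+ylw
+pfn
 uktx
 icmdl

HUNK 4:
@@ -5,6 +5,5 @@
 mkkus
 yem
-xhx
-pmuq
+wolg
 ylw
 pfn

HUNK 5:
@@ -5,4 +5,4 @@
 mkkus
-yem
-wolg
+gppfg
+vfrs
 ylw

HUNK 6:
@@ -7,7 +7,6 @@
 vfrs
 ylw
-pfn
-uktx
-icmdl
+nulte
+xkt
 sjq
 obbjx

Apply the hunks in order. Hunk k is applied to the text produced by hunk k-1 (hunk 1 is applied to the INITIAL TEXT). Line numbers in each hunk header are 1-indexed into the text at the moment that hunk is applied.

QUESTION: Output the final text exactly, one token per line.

Hunk 1: at line 5 remove [kyzg] add [jvplo,hvkt,oaeg] -> 15 lines: jgcr ngn cqsea xguc xhx pmuq jvplo hvkt oaeg uktx icmdl sjq obbjx wcfx mqiz
Hunk 2: at line 2 remove [xguc] add [qdo,mkkus,yem] -> 17 lines: jgcr ngn cqsea qdo mkkus yem xhx pmuq jvplo hvkt oaeg uktx icmdl sjq obbjx wcfx mqiz
Hunk 3: at line 7 remove [jvplo,hvkt,oaeg] add [ylw,pfn] -> 16 lines: jgcr ngn cqsea qdo mkkus yem xhx pmuq ylw pfn uktx icmdl sjq obbjx wcfx mqiz
Hunk 4: at line 5 remove [xhx,pmuq] add [wolg] -> 15 lines: jgcr ngn cqsea qdo mkkus yem wolg ylw pfn uktx icmdl sjq obbjx wcfx mqiz
Hunk 5: at line 5 remove [yem,wolg] add [gppfg,vfrs] -> 15 lines: jgcr ngn cqsea qdo mkkus gppfg vfrs ylw pfn uktx icmdl sjq obbjx wcfx mqiz
Hunk 6: at line 7 remove [pfn,uktx,icmdl] add [nulte,xkt] -> 14 lines: jgcr ngn cqsea qdo mkkus gppfg vfrs ylw nulte xkt sjq obbjx wcfx mqiz

Answer: jgcr
ngn
cqsea
qdo
mkkus
gppfg
vfrs
ylw
nulte
xkt
sjq
obbjx
wcfx
mqiz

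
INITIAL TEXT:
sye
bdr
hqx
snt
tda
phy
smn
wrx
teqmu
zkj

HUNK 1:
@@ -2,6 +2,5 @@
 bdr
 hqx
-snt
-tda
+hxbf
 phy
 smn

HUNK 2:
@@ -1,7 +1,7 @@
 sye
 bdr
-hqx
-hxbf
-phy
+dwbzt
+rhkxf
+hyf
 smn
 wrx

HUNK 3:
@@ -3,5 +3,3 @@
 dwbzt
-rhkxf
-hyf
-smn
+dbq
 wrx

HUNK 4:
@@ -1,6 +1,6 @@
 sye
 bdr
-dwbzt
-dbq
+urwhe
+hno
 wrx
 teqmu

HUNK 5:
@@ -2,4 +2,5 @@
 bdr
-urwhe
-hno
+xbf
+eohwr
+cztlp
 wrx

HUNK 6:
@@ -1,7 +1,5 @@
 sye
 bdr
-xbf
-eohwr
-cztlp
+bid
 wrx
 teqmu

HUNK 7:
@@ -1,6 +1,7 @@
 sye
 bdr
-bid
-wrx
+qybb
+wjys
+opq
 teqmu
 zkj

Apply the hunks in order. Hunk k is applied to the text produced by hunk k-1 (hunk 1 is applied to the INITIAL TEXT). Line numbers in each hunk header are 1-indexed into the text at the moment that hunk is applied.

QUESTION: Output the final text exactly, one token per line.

Hunk 1: at line 2 remove [snt,tda] add [hxbf] -> 9 lines: sye bdr hqx hxbf phy smn wrx teqmu zkj
Hunk 2: at line 1 remove [hqx,hxbf,phy] add [dwbzt,rhkxf,hyf] -> 9 lines: sye bdr dwbzt rhkxf hyf smn wrx teqmu zkj
Hunk 3: at line 3 remove [rhkxf,hyf,smn] add [dbq] -> 7 lines: sye bdr dwbzt dbq wrx teqmu zkj
Hunk 4: at line 1 remove [dwbzt,dbq] add [urwhe,hno] -> 7 lines: sye bdr urwhe hno wrx teqmu zkj
Hunk 5: at line 2 remove [urwhe,hno] add [xbf,eohwr,cztlp] -> 8 lines: sye bdr xbf eohwr cztlp wrx teqmu zkj
Hunk 6: at line 1 remove [xbf,eohwr,cztlp] add [bid] -> 6 lines: sye bdr bid wrx teqmu zkj
Hunk 7: at line 1 remove [bid,wrx] add [qybb,wjys,opq] -> 7 lines: sye bdr qybb wjys opq teqmu zkj

Answer: sye
bdr
qybb
wjys
opq
teqmu
zkj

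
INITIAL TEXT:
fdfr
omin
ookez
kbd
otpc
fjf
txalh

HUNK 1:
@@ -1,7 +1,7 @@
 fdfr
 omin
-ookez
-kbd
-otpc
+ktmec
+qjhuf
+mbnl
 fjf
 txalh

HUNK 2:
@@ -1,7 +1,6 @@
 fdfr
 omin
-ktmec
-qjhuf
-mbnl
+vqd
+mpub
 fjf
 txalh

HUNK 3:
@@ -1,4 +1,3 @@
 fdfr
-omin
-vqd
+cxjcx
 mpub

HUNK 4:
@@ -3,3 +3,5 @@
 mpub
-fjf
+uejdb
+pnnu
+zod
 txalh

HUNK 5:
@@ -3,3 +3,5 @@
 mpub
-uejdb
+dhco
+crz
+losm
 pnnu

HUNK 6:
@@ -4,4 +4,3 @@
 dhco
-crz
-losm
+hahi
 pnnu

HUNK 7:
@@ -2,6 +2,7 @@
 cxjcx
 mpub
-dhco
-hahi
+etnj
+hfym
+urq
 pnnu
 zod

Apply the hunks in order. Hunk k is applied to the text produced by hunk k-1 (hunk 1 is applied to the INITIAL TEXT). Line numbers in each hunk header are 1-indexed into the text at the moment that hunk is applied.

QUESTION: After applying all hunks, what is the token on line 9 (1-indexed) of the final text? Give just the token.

Answer: txalh

Derivation:
Hunk 1: at line 1 remove [ookez,kbd,otpc] add [ktmec,qjhuf,mbnl] -> 7 lines: fdfr omin ktmec qjhuf mbnl fjf txalh
Hunk 2: at line 1 remove [ktmec,qjhuf,mbnl] add [vqd,mpub] -> 6 lines: fdfr omin vqd mpub fjf txalh
Hunk 3: at line 1 remove [omin,vqd] add [cxjcx] -> 5 lines: fdfr cxjcx mpub fjf txalh
Hunk 4: at line 3 remove [fjf] add [uejdb,pnnu,zod] -> 7 lines: fdfr cxjcx mpub uejdb pnnu zod txalh
Hunk 5: at line 3 remove [uejdb] add [dhco,crz,losm] -> 9 lines: fdfr cxjcx mpub dhco crz losm pnnu zod txalh
Hunk 6: at line 4 remove [crz,losm] add [hahi] -> 8 lines: fdfr cxjcx mpub dhco hahi pnnu zod txalh
Hunk 7: at line 2 remove [dhco,hahi] add [etnj,hfym,urq] -> 9 lines: fdfr cxjcx mpub etnj hfym urq pnnu zod txalh
Final line 9: txalh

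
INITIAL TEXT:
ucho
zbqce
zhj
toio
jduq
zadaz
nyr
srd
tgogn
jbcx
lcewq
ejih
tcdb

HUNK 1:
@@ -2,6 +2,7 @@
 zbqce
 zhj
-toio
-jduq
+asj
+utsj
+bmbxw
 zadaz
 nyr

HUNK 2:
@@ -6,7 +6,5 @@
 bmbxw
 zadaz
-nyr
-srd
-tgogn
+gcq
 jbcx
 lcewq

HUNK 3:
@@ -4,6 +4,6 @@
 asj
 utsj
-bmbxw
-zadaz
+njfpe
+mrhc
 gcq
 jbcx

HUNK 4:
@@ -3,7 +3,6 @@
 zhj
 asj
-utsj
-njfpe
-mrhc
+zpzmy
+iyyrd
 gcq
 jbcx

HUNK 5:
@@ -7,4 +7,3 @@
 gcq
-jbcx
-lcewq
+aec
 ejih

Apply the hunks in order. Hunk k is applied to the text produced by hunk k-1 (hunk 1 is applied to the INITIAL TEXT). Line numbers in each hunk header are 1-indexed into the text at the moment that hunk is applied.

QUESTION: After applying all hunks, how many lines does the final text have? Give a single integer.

Answer: 10

Derivation:
Hunk 1: at line 2 remove [toio,jduq] add [asj,utsj,bmbxw] -> 14 lines: ucho zbqce zhj asj utsj bmbxw zadaz nyr srd tgogn jbcx lcewq ejih tcdb
Hunk 2: at line 6 remove [nyr,srd,tgogn] add [gcq] -> 12 lines: ucho zbqce zhj asj utsj bmbxw zadaz gcq jbcx lcewq ejih tcdb
Hunk 3: at line 4 remove [bmbxw,zadaz] add [njfpe,mrhc] -> 12 lines: ucho zbqce zhj asj utsj njfpe mrhc gcq jbcx lcewq ejih tcdb
Hunk 4: at line 3 remove [utsj,njfpe,mrhc] add [zpzmy,iyyrd] -> 11 lines: ucho zbqce zhj asj zpzmy iyyrd gcq jbcx lcewq ejih tcdb
Hunk 5: at line 7 remove [jbcx,lcewq] add [aec] -> 10 lines: ucho zbqce zhj asj zpzmy iyyrd gcq aec ejih tcdb
Final line count: 10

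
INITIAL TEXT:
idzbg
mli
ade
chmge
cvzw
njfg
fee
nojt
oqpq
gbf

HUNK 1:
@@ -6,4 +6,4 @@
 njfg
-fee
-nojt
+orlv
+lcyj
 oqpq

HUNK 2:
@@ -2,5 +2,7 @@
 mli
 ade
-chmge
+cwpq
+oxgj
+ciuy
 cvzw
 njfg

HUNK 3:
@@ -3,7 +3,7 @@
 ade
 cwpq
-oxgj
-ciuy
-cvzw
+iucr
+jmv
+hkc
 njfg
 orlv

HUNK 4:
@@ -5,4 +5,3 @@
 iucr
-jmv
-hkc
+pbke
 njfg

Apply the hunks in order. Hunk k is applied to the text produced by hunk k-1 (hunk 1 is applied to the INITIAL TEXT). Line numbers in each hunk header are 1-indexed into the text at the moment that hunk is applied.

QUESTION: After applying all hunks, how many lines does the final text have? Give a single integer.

Answer: 11

Derivation:
Hunk 1: at line 6 remove [fee,nojt] add [orlv,lcyj] -> 10 lines: idzbg mli ade chmge cvzw njfg orlv lcyj oqpq gbf
Hunk 2: at line 2 remove [chmge] add [cwpq,oxgj,ciuy] -> 12 lines: idzbg mli ade cwpq oxgj ciuy cvzw njfg orlv lcyj oqpq gbf
Hunk 3: at line 3 remove [oxgj,ciuy,cvzw] add [iucr,jmv,hkc] -> 12 lines: idzbg mli ade cwpq iucr jmv hkc njfg orlv lcyj oqpq gbf
Hunk 4: at line 5 remove [jmv,hkc] add [pbke] -> 11 lines: idzbg mli ade cwpq iucr pbke njfg orlv lcyj oqpq gbf
Final line count: 11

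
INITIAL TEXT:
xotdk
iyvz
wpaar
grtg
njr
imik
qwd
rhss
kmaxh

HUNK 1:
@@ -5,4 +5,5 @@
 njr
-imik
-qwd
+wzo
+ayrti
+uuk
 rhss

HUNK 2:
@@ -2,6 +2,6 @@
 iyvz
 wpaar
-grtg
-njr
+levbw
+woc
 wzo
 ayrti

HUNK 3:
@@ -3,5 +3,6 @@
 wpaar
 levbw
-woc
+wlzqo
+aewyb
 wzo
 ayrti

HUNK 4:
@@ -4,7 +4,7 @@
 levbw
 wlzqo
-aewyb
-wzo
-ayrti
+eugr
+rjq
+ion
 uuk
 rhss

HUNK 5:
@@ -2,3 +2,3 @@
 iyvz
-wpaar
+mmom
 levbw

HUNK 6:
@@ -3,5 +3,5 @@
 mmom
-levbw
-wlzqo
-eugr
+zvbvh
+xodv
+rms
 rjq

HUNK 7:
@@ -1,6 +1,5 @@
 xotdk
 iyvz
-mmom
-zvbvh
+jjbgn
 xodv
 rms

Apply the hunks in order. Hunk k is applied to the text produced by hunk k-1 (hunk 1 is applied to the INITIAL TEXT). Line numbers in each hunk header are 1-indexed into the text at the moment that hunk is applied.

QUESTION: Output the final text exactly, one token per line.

Answer: xotdk
iyvz
jjbgn
xodv
rms
rjq
ion
uuk
rhss
kmaxh

Derivation:
Hunk 1: at line 5 remove [imik,qwd] add [wzo,ayrti,uuk] -> 10 lines: xotdk iyvz wpaar grtg njr wzo ayrti uuk rhss kmaxh
Hunk 2: at line 2 remove [grtg,njr] add [levbw,woc] -> 10 lines: xotdk iyvz wpaar levbw woc wzo ayrti uuk rhss kmaxh
Hunk 3: at line 3 remove [woc] add [wlzqo,aewyb] -> 11 lines: xotdk iyvz wpaar levbw wlzqo aewyb wzo ayrti uuk rhss kmaxh
Hunk 4: at line 4 remove [aewyb,wzo,ayrti] add [eugr,rjq,ion] -> 11 lines: xotdk iyvz wpaar levbw wlzqo eugr rjq ion uuk rhss kmaxh
Hunk 5: at line 2 remove [wpaar] add [mmom] -> 11 lines: xotdk iyvz mmom levbw wlzqo eugr rjq ion uuk rhss kmaxh
Hunk 6: at line 3 remove [levbw,wlzqo,eugr] add [zvbvh,xodv,rms] -> 11 lines: xotdk iyvz mmom zvbvh xodv rms rjq ion uuk rhss kmaxh
Hunk 7: at line 1 remove [mmom,zvbvh] add [jjbgn] -> 10 lines: xotdk iyvz jjbgn xodv rms rjq ion uuk rhss kmaxh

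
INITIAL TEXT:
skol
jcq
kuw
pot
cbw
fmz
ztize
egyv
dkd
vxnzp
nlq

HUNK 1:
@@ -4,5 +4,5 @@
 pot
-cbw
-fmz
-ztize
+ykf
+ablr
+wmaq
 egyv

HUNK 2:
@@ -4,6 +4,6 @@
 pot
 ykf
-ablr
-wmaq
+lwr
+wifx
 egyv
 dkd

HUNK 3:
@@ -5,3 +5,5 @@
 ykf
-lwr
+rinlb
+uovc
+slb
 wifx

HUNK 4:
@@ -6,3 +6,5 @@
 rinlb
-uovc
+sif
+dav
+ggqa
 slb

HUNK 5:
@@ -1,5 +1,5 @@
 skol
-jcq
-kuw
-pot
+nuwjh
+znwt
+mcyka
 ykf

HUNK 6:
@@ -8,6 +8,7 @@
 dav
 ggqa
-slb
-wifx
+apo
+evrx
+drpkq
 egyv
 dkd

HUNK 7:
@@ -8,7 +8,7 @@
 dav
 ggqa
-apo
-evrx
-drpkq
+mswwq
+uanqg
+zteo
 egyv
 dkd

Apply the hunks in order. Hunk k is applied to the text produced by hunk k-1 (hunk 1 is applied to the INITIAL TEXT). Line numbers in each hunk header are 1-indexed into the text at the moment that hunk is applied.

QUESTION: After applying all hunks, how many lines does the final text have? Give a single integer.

Answer: 16

Derivation:
Hunk 1: at line 4 remove [cbw,fmz,ztize] add [ykf,ablr,wmaq] -> 11 lines: skol jcq kuw pot ykf ablr wmaq egyv dkd vxnzp nlq
Hunk 2: at line 4 remove [ablr,wmaq] add [lwr,wifx] -> 11 lines: skol jcq kuw pot ykf lwr wifx egyv dkd vxnzp nlq
Hunk 3: at line 5 remove [lwr] add [rinlb,uovc,slb] -> 13 lines: skol jcq kuw pot ykf rinlb uovc slb wifx egyv dkd vxnzp nlq
Hunk 4: at line 6 remove [uovc] add [sif,dav,ggqa] -> 15 lines: skol jcq kuw pot ykf rinlb sif dav ggqa slb wifx egyv dkd vxnzp nlq
Hunk 5: at line 1 remove [jcq,kuw,pot] add [nuwjh,znwt,mcyka] -> 15 lines: skol nuwjh znwt mcyka ykf rinlb sif dav ggqa slb wifx egyv dkd vxnzp nlq
Hunk 6: at line 8 remove [slb,wifx] add [apo,evrx,drpkq] -> 16 lines: skol nuwjh znwt mcyka ykf rinlb sif dav ggqa apo evrx drpkq egyv dkd vxnzp nlq
Hunk 7: at line 8 remove [apo,evrx,drpkq] add [mswwq,uanqg,zteo] -> 16 lines: skol nuwjh znwt mcyka ykf rinlb sif dav ggqa mswwq uanqg zteo egyv dkd vxnzp nlq
Final line count: 16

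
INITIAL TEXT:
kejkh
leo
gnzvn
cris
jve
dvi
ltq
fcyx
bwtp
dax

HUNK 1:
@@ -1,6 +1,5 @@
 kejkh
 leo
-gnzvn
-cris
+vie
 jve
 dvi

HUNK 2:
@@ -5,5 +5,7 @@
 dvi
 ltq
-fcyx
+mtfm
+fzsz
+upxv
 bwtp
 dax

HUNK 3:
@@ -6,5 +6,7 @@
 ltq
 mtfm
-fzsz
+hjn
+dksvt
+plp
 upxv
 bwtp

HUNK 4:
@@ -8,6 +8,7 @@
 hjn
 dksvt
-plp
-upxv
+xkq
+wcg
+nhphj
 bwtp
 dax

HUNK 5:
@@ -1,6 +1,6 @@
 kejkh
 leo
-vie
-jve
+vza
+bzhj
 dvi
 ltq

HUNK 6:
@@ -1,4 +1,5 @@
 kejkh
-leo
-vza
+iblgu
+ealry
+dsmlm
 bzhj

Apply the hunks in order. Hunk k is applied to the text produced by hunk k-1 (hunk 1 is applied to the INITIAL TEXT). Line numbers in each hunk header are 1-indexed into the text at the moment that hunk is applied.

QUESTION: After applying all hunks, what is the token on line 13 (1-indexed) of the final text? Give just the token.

Answer: nhphj

Derivation:
Hunk 1: at line 1 remove [gnzvn,cris] add [vie] -> 9 lines: kejkh leo vie jve dvi ltq fcyx bwtp dax
Hunk 2: at line 5 remove [fcyx] add [mtfm,fzsz,upxv] -> 11 lines: kejkh leo vie jve dvi ltq mtfm fzsz upxv bwtp dax
Hunk 3: at line 6 remove [fzsz] add [hjn,dksvt,plp] -> 13 lines: kejkh leo vie jve dvi ltq mtfm hjn dksvt plp upxv bwtp dax
Hunk 4: at line 8 remove [plp,upxv] add [xkq,wcg,nhphj] -> 14 lines: kejkh leo vie jve dvi ltq mtfm hjn dksvt xkq wcg nhphj bwtp dax
Hunk 5: at line 1 remove [vie,jve] add [vza,bzhj] -> 14 lines: kejkh leo vza bzhj dvi ltq mtfm hjn dksvt xkq wcg nhphj bwtp dax
Hunk 6: at line 1 remove [leo,vza] add [iblgu,ealry,dsmlm] -> 15 lines: kejkh iblgu ealry dsmlm bzhj dvi ltq mtfm hjn dksvt xkq wcg nhphj bwtp dax
Final line 13: nhphj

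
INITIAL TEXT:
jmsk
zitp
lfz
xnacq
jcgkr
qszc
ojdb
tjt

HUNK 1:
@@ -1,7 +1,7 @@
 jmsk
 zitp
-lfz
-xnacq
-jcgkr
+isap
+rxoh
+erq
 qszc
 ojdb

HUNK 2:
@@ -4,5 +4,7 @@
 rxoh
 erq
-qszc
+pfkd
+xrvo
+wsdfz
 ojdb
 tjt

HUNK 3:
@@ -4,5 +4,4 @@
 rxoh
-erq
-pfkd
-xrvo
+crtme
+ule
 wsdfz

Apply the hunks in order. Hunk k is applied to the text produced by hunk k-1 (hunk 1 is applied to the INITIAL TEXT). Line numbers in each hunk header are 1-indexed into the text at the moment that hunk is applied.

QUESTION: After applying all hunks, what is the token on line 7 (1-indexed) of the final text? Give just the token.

Answer: wsdfz

Derivation:
Hunk 1: at line 1 remove [lfz,xnacq,jcgkr] add [isap,rxoh,erq] -> 8 lines: jmsk zitp isap rxoh erq qszc ojdb tjt
Hunk 2: at line 4 remove [qszc] add [pfkd,xrvo,wsdfz] -> 10 lines: jmsk zitp isap rxoh erq pfkd xrvo wsdfz ojdb tjt
Hunk 3: at line 4 remove [erq,pfkd,xrvo] add [crtme,ule] -> 9 lines: jmsk zitp isap rxoh crtme ule wsdfz ojdb tjt
Final line 7: wsdfz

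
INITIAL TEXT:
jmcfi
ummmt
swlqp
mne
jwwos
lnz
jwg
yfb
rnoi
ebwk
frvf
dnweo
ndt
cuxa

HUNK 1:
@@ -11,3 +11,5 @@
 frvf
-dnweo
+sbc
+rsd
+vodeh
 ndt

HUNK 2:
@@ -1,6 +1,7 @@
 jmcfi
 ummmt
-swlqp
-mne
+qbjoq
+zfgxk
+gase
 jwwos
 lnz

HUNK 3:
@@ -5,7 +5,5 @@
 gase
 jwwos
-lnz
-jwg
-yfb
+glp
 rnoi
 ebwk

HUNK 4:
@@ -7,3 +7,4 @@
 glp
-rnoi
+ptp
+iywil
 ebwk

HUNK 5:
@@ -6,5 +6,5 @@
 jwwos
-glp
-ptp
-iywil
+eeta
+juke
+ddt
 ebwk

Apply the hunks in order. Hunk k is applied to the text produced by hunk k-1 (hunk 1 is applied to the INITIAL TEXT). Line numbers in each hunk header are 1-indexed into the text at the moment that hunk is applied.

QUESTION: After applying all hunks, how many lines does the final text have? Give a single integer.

Hunk 1: at line 11 remove [dnweo] add [sbc,rsd,vodeh] -> 16 lines: jmcfi ummmt swlqp mne jwwos lnz jwg yfb rnoi ebwk frvf sbc rsd vodeh ndt cuxa
Hunk 2: at line 1 remove [swlqp,mne] add [qbjoq,zfgxk,gase] -> 17 lines: jmcfi ummmt qbjoq zfgxk gase jwwos lnz jwg yfb rnoi ebwk frvf sbc rsd vodeh ndt cuxa
Hunk 3: at line 5 remove [lnz,jwg,yfb] add [glp] -> 15 lines: jmcfi ummmt qbjoq zfgxk gase jwwos glp rnoi ebwk frvf sbc rsd vodeh ndt cuxa
Hunk 4: at line 7 remove [rnoi] add [ptp,iywil] -> 16 lines: jmcfi ummmt qbjoq zfgxk gase jwwos glp ptp iywil ebwk frvf sbc rsd vodeh ndt cuxa
Hunk 5: at line 6 remove [glp,ptp,iywil] add [eeta,juke,ddt] -> 16 lines: jmcfi ummmt qbjoq zfgxk gase jwwos eeta juke ddt ebwk frvf sbc rsd vodeh ndt cuxa
Final line count: 16

Answer: 16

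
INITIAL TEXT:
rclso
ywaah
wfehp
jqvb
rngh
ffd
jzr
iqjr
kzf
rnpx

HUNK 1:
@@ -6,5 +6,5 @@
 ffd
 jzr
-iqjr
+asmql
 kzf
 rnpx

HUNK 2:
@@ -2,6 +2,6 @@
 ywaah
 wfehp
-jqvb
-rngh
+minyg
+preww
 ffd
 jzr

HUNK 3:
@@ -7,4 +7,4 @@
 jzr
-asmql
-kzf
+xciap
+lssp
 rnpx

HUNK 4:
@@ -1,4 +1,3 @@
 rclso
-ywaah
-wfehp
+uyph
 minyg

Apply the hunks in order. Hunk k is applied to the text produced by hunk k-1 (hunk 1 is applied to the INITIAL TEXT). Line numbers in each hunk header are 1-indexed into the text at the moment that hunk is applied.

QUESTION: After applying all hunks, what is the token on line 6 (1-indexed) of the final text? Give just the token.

Answer: jzr

Derivation:
Hunk 1: at line 6 remove [iqjr] add [asmql] -> 10 lines: rclso ywaah wfehp jqvb rngh ffd jzr asmql kzf rnpx
Hunk 2: at line 2 remove [jqvb,rngh] add [minyg,preww] -> 10 lines: rclso ywaah wfehp minyg preww ffd jzr asmql kzf rnpx
Hunk 3: at line 7 remove [asmql,kzf] add [xciap,lssp] -> 10 lines: rclso ywaah wfehp minyg preww ffd jzr xciap lssp rnpx
Hunk 4: at line 1 remove [ywaah,wfehp] add [uyph] -> 9 lines: rclso uyph minyg preww ffd jzr xciap lssp rnpx
Final line 6: jzr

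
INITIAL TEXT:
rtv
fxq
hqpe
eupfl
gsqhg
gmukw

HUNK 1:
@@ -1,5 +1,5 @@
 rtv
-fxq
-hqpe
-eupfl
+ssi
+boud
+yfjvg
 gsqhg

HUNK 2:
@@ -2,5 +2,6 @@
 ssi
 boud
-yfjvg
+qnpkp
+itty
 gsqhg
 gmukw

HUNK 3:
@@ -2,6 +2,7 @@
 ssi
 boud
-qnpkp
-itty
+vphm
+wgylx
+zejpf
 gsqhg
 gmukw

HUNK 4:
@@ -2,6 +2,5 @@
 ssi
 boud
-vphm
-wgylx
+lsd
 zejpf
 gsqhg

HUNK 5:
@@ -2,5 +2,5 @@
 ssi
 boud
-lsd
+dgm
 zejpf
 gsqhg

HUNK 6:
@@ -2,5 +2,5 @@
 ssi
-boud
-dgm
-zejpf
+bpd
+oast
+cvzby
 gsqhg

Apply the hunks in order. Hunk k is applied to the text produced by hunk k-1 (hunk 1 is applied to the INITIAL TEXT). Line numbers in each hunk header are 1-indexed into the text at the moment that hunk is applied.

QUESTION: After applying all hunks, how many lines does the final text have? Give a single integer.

Hunk 1: at line 1 remove [fxq,hqpe,eupfl] add [ssi,boud,yfjvg] -> 6 lines: rtv ssi boud yfjvg gsqhg gmukw
Hunk 2: at line 2 remove [yfjvg] add [qnpkp,itty] -> 7 lines: rtv ssi boud qnpkp itty gsqhg gmukw
Hunk 3: at line 2 remove [qnpkp,itty] add [vphm,wgylx,zejpf] -> 8 lines: rtv ssi boud vphm wgylx zejpf gsqhg gmukw
Hunk 4: at line 2 remove [vphm,wgylx] add [lsd] -> 7 lines: rtv ssi boud lsd zejpf gsqhg gmukw
Hunk 5: at line 2 remove [lsd] add [dgm] -> 7 lines: rtv ssi boud dgm zejpf gsqhg gmukw
Hunk 6: at line 2 remove [boud,dgm,zejpf] add [bpd,oast,cvzby] -> 7 lines: rtv ssi bpd oast cvzby gsqhg gmukw
Final line count: 7

Answer: 7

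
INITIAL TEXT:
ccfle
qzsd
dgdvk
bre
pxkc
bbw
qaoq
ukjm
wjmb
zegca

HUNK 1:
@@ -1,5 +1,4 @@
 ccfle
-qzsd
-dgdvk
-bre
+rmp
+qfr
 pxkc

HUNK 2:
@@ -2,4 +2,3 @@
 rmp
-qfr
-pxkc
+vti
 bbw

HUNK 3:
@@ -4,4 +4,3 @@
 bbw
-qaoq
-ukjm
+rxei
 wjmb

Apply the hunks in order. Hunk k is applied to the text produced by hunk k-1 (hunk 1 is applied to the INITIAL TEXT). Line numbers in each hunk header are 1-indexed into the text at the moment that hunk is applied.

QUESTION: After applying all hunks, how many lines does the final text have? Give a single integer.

Answer: 7

Derivation:
Hunk 1: at line 1 remove [qzsd,dgdvk,bre] add [rmp,qfr] -> 9 lines: ccfle rmp qfr pxkc bbw qaoq ukjm wjmb zegca
Hunk 2: at line 2 remove [qfr,pxkc] add [vti] -> 8 lines: ccfle rmp vti bbw qaoq ukjm wjmb zegca
Hunk 3: at line 4 remove [qaoq,ukjm] add [rxei] -> 7 lines: ccfle rmp vti bbw rxei wjmb zegca
Final line count: 7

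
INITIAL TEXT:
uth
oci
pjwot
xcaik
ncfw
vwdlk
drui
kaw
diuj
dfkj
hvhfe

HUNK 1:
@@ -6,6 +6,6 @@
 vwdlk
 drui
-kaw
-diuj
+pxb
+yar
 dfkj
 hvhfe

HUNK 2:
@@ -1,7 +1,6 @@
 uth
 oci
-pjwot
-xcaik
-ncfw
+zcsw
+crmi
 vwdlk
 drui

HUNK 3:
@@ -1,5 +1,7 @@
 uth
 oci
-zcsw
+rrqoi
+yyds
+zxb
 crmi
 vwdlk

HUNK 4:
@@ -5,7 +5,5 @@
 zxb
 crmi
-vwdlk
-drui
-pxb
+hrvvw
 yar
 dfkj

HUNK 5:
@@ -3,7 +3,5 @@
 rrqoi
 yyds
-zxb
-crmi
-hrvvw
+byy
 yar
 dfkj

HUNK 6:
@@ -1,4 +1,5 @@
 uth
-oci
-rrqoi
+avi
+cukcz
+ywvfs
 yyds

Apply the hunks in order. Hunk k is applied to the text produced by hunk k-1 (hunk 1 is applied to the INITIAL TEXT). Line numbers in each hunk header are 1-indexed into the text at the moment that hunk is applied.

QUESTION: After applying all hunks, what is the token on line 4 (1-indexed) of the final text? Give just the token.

Hunk 1: at line 6 remove [kaw,diuj] add [pxb,yar] -> 11 lines: uth oci pjwot xcaik ncfw vwdlk drui pxb yar dfkj hvhfe
Hunk 2: at line 1 remove [pjwot,xcaik,ncfw] add [zcsw,crmi] -> 10 lines: uth oci zcsw crmi vwdlk drui pxb yar dfkj hvhfe
Hunk 3: at line 1 remove [zcsw] add [rrqoi,yyds,zxb] -> 12 lines: uth oci rrqoi yyds zxb crmi vwdlk drui pxb yar dfkj hvhfe
Hunk 4: at line 5 remove [vwdlk,drui,pxb] add [hrvvw] -> 10 lines: uth oci rrqoi yyds zxb crmi hrvvw yar dfkj hvhfe
Hunk 5: at line 3 remove [zxb,crmi,hrvvw] add [byy] -> 8 lines: uth oci rrqoi yyds byy yar dfkj hvhfe
Hunk 6: at line 1 remove [oci,rrqoi] add [avi,cukcz,ywvfs] -> 9 lines: uth avi cukcz ywvfs yyds byy yar dfkj hvhfe
Final line 4: ywvfs

Answer: ywvfs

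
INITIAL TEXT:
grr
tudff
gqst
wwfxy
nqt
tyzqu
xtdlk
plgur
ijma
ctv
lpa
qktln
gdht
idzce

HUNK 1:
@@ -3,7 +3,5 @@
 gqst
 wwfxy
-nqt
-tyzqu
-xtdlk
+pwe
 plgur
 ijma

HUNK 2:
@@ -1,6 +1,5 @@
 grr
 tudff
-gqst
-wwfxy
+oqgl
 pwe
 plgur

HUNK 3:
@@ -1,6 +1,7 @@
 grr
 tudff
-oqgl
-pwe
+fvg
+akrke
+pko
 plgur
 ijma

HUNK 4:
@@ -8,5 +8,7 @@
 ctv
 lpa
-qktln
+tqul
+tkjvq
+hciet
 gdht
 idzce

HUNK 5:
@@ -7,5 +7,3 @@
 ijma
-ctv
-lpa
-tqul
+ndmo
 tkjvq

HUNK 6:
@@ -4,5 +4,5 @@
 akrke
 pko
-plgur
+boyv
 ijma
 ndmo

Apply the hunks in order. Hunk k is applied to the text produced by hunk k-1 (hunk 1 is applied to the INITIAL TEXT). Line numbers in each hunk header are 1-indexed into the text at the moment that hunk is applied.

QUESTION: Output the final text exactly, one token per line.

Hunk 1: at line 3 remove [nqt,tyzqu,xtdlk] add [pwe] -> 12 lines: grr tudff gqst wwfxy pwe plgur ijma ctv lpa qktln gdht idzce
Hunk 2: at line 1 remove [gqst,wwfxy] add [oqgl] -> 11 lines: grr tudff oqgl pwe plgur ijma ctv lpa qktln gdht idzce
Hunk 3: at line 1 remove [oqgl,pwe] add [fvg,akrke,pko] -> 12 lines: grr tudff fvg akrke pko plgur ijma ctv lpa qktln gdht idzce
Hunk 4: at line 8 remove [qktln] add [tqul,tkjvq,hciet] -> 14 lines: grr tudff fvg akrke pko plgur ijma ctv lpa tqul tkjvq hciet gdht idzce
Hunk 5: at line 7 remove [ctv,lpa,tqul] add [ndmo] -> 12 lines: grr tudff fvg akrke pko plgur ijma ndmo tkjvq hciet gdht idzce
Hunk 6: at line 4 remove [plgur] add [boyv] -> 12 lines: grr tudff fvg akrke pko boyv ijma ndmo tkjvq hciet gdht idzce

Answer: grr
tudff
fvg
akrke
pko
boyv
ijma
ndmo
tkjvq
hciet
gdht
idzce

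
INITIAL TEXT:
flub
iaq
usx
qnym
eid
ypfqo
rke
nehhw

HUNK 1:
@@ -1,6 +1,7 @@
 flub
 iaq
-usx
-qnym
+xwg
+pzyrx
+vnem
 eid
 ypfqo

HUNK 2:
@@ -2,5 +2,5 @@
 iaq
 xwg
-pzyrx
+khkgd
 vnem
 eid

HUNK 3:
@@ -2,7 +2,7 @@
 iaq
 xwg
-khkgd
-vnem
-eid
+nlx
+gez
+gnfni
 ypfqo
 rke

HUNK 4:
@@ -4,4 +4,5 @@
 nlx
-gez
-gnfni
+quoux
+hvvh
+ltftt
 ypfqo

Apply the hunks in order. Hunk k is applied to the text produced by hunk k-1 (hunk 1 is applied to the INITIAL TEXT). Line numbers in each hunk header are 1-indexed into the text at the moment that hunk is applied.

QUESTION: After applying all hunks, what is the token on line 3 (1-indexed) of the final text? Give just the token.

Answer: xwg

Derivation:
Hunk 1: at line 1 remove [usx,qnym] add [xwg,pzyrx,vnem] -> 9 lines: flub iaq xwg pzyrx vnem eid ypfqo rke nehhw
Hunk 2: at line 2 remove [pzyrx] add [khkgd] -> 9 lines: flub iaq xwg khkgd vnem eid ypfqo rke nehhw
Hunk 3: at line 2 remove [khkgd,vnem,eid] add [nlx,gez,gnfni] -> 9 lines: flub iaq xwg nlx gez gnfni ypfqo rke nehhw
Hunk 4: at line 4 remove [gez,gnfni] add [quoux,hvvh,ltftt] -> 10 lines: flub iaq xwg nlx quoux hvvh ltftt ypfqo rke nehhw
Final line 3: xwg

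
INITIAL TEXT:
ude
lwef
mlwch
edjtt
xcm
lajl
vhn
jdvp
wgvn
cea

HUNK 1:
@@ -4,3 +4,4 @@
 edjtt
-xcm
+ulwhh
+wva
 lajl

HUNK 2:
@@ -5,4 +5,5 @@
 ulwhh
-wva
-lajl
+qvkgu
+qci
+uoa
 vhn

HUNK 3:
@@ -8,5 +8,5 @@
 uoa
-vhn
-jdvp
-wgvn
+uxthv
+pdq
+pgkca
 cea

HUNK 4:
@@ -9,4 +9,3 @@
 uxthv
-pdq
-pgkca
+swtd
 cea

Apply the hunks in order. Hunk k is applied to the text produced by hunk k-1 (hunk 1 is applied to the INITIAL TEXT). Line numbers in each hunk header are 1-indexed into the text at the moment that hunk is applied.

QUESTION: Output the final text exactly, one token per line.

Answer: ude
lwef
mlwch
edjtt
ulwhh
qvkgu
qci
uoa
uxthv
swtd
cea

Derivation:
Hunk 1: at line 4 remove [xcm] add [ulwhh,wva] -> 11 lines: ude lwef mlwch edjtt ulwhh wva lajl vhn jdvp wgvn cea
Hunk 2: at line 5 remove [wva,lajl] add [qvkgu,qci,uoa] -> 12 lines: ude lwef mlwch edjtt ulwhh qvkgu qci uoa vhn jdvp wgvn cea
Hunk 3: at line 8 remove [vhn,jdvp,wgvn] add [uxthv,pdq,pgkca] -> 12 lines: ude lwef mlwch edjtt ulwhh qvkgu qci uoa uxthv pdq pgkca cea
Hunk 4: at line 9 remove [pdq,pgkca] add [swtd] -> 11 lines: ude lwef mlwch edjtt ulwhh qvkgu qci uoa uxthv swtd cea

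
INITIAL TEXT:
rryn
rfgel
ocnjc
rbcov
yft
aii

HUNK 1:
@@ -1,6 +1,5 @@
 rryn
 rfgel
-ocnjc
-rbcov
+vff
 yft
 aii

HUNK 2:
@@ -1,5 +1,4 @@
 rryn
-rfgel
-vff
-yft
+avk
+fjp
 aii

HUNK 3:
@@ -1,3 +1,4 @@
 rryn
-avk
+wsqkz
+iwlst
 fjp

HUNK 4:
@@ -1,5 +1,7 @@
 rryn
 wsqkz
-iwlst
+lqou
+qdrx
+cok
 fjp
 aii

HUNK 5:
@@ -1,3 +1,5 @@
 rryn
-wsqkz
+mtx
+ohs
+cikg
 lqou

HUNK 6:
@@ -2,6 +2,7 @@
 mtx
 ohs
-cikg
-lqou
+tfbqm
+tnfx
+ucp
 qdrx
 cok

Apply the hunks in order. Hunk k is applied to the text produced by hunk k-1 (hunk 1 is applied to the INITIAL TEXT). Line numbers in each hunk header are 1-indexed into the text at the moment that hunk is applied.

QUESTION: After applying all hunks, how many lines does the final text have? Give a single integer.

Answer: 10

Derivation:
Hunk 1: at line 1 remove [ocnjc,rbcov] add [vff] -> 5 lines: rryn rfgel vff yft aii
Hunk 2: at line 1 remove [rfgel,vff,yft] add [avk,fjp] -> 4 lines: rryn avk fjp aii
Hunk 3: at line 1 remove [avk] add [wsqkz,iwlst] -> 5 lines: rryn wsqkz iwlst fjp aii
Hunk 4: at line 1 remove [iwlst] add [lqou,qdrx,cok] -> 7 lines: rryn wsqkz lqou qdrx cok fjp aii
Hunk 5: at line 1 remove [wsqkz] add [mtx,ohs,cikg] -> 9 lines: rryn mtx ohs cikg lqou qdrx cok fjp aii
Hunk 6: at line 2 remove [cikg,lqou] add [tfbqm,tnfx,ucp] -> 10 lines: rryn mtx ohs tfbqm tnfx ucp qdrx cok fjp aii
Final line count: 10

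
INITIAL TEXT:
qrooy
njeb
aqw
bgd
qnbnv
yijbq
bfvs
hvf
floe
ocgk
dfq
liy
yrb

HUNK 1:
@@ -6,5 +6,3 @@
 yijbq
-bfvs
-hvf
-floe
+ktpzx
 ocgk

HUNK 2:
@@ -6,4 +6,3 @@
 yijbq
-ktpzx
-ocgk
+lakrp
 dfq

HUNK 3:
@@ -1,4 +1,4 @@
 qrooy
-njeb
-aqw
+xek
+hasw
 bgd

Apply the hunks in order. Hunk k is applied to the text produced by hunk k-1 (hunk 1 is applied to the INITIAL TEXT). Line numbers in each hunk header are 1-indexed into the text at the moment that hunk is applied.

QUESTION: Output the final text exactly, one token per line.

Hunk 1: at line 6 remove [bfvs,hvf,floe] add [ktpzx] -> 11 lines: qrooy njeb aqw bgd qnbnv yijbq ktpzx ocgk dfq liy yrb
Hunk 2: at line 6 remove [ktpzx,ocgk] add [lakrp] -> 10 lines: qrooy njeb aqw bgd qnbnv yijbq lakrp dfq liy yrb
Hunk 3: at line 1 remove [njeb,aqw] add [xek,hasw] -> 10 lines: qrooy xek hasw bgd qnbnv yijbq lakrp dfq liy yrb

Answer: qrooy
xek
hasw
bgd
qnbnv
yijbq
lakrp
dfq
liy
yrb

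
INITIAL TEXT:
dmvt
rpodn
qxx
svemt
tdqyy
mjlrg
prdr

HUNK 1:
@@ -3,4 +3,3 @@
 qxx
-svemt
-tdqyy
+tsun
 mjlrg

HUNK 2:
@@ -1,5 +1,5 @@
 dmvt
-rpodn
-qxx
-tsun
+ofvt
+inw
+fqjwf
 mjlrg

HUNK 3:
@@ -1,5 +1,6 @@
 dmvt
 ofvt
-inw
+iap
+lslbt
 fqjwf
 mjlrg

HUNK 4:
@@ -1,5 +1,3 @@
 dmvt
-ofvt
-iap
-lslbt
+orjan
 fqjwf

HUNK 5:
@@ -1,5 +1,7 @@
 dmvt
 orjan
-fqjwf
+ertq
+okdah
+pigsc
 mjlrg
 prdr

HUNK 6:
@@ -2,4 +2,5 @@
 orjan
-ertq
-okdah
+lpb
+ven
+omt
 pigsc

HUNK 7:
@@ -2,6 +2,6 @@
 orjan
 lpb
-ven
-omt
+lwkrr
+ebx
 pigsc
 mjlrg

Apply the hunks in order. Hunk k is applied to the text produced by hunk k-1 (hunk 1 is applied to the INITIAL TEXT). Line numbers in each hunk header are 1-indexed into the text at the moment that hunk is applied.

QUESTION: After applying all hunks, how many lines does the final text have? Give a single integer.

Hunk 1: at line 3 remove [svemt,tdqyy] add [tsun] -> 6 lines: dmvt rpodn qxx tsun mjlrg prdr
Hunk 2: at line 1 remove [rpodn,qxx,tsun] add [ofvt,inw,fqjwf] -> 6 lines: dmvt ofvt inw fqjwf mjlrg prdr
Hunk 3: at line 1 remove [inw] add [iap,lslbt] -> 7 lines: dmvt ofvt iap lslbt fqjwf mjlrg prdr
Hunk 4: at line 1 remove [ofvt,iap,lslbt] add [orjan] -> 5 lines: dmvt orjan fqjwf mjlrg prdr
Hunk 5: at line 1 remove [fqjwf] add [ertq,okdah,pigsc] -> 7 lines: dmvt orjan ertq okdah pigsc mjlrg prdr
Hunk 6: at line 2 remove [ertq,okdah] add [lpb,ven,omt] -> 8 lines: dmvt orjan lpb ven omt pigsc mjlrg prdr
Hunk 7: at line 2 remove [ven,omt] add [lwkrr,ebx] -> 8 lines: dmvt orjan lpb lwkrr ebx pigsc mjlrg prdr
Final line count: 8

Answer: 8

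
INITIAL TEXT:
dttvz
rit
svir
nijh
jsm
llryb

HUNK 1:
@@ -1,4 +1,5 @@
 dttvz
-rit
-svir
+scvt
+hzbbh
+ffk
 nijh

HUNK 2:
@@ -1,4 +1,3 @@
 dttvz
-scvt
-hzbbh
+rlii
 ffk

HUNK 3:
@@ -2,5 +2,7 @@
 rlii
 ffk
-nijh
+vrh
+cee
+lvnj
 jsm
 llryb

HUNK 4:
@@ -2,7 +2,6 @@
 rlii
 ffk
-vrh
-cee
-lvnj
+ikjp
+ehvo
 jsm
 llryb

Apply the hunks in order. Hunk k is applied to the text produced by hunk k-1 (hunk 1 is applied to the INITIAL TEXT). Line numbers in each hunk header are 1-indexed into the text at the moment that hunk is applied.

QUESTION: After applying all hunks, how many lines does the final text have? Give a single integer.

Answer: 7

Derivation:
Hunk 1: at line 1 remove [rit,svir] add [scvt,hzbbh,ffk] -> 7 lines: dttvz scvt hzbbh ffk nijh jsm llryb
Hunk 2: at line 1 remove [scvt,hzbbh] add [rlii] -> 6 lines: dttvz rlii ffk nijh jsm llryb
Hunk 3: at line 2 remove [nijh] add [vrh,cee,lvnj] -> 8 lines: dttvz rlii ffk vrh cee lvnj jsm llryb
Hunk 4: at line 2 remove [vrh,cee,lvnj] add [ikjp,ehvo] -> 7 lines: dttvz rlii ffk ikjp ehvo jsm llryb
Final line count: 7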